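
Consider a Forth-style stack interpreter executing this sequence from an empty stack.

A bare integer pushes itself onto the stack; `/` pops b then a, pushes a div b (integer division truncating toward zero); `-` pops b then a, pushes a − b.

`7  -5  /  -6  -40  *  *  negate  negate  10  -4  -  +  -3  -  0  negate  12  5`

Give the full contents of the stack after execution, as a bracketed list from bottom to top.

7      → 7
-5     → 7 -5
/      → -1
-6     → -1 -6
-40    → -1 -6 -40
*      → -1 240
*      → -240
negate → 240
negate → -240
10     → -240 10
-4     → -240 10 -4
-      → -240 14
+      → -226
-3     → -226 -3
-      → -223
0      → -223 0
negate → -223 0
12     → -223 0 12
5      → -223 0 12 5

[-223, 0, 12, 5]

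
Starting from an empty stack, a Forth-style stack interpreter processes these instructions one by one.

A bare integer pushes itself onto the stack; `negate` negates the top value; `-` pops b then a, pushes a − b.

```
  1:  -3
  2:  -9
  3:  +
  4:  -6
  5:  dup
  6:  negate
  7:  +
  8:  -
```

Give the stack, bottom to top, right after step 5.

[-12, -6, -6]

-3   -3
-9   -3 -9
+    -12
-6   -12 -6
dup  -12 -6 -6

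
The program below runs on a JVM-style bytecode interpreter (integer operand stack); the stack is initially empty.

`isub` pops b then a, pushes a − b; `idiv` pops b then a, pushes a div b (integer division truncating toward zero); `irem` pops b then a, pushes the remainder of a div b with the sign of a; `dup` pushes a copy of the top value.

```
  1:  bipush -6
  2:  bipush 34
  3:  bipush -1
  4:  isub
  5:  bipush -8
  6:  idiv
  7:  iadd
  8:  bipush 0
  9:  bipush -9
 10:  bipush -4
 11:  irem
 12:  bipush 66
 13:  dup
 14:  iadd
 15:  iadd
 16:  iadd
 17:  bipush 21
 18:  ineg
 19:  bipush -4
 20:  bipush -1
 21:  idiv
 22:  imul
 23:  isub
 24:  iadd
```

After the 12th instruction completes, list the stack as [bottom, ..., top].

[-10, 0, -1, 66]

bipush -6 : [-6]
bipush 34 : [-6, 34]
bipush -1 : [-6, 34, -1]
isub      : [-6, 35]
bipush -8 : [-6, 35, -8]
idiv      : [-6, -4]
iadd      : [-10]
bipush 0  : [-10, 0]
bipush -9 : [-10, 0, -9]
bipush -4 : [-10, 0, -9, -4]
irem      : [-10, 0, -1]
bipush 66 : [-10, 0, -1, 66]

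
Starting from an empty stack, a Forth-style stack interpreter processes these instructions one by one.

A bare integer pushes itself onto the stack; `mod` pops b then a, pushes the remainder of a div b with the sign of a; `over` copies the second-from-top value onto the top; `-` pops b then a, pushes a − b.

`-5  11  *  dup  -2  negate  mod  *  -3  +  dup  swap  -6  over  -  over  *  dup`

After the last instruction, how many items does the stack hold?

-5      -5
11      -5 11
*       -55
dup     -55 -55
-2      -55 -55 -2
negate  -55 -55 2
mod     -55 -1
*       55
-3      55 -3
+       52
dup     52 52
swap    52 52
-6      52 52 -6
over    52 52 -6 52
-       52 52 -58
over    52 52 -58 52
*       52 52 -3016
dup     52 52 -3016 -3016

4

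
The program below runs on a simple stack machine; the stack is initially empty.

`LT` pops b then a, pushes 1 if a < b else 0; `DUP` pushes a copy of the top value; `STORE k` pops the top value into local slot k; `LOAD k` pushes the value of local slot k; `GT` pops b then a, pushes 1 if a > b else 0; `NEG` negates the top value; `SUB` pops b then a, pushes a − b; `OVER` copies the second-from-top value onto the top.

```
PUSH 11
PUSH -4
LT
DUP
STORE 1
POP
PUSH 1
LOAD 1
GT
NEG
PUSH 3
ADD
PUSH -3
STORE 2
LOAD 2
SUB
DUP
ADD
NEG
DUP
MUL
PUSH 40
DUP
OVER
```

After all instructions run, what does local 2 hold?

-3

PUSH 11 → [11]
PUSH -4 → [11, -4]
LT      → [0]
DUP     → [0, 0]
STORE 1 → [0]
POP     → []
PUSH 1  → [1]
LOAD 1  → [1, 0]
GT      → [1]
NEG     → [-1]
PUSH 3  → [-1, 3]
ADD     → [2]
PUSH -3 → [2, -3]
STORE 2 → [2]
LOAD 2  → [2, -3]
SUB     → [5]
DUP     → [5, 5]
ADD     → [10]
NEG     → [-10]
DUP     → [-10, -10]
MUL     → [100]
PUSH 40 → [100, 40]
DUP     → [100, 40, 40]
OVER    → [100, 40, 40, 40]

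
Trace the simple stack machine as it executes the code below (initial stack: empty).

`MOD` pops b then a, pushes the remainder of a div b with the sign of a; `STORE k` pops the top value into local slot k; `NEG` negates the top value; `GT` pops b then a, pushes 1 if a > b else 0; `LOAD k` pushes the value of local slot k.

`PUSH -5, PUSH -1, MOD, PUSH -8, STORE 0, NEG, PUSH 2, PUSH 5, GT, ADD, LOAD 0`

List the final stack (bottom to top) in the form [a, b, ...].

[0, -8]

PUSH -5 : [-5]
PUSH -1 : [-5, -1]
MOD     : [0]
PUSH -8 : [0, -8]
STORE 0 : [0]
NEG     : [0]
PUSH 2  : [0, 2]
PUSH 5  : [0, 2, 5]
GT      : [0, 0]
ADD     : [0]
LOAD 0  : [0, -8]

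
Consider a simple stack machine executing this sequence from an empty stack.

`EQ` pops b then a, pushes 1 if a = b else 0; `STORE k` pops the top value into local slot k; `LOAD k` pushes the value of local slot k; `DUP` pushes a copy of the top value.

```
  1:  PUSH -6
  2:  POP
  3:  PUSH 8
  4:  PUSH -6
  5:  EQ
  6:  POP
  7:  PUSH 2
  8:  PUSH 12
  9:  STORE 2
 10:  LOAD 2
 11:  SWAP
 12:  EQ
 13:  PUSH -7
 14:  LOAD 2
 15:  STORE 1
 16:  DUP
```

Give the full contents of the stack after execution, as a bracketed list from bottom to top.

[0, -7, -7]

PUSH -6 -> [-6]
POP     -> []
PUSH 8  -> [8]
PUSH -6 -> [8, -6]
EQ      -> [0]
POP     -> []
PUSH 2  -> [2]
PUSH 12 -> [2, 12]
STORE 2 -> [2]
LOAD 2  -> [2, 12]
SWAP    -> [12, 2]
EQ      -> [0]
PUSH -7 -> [0, -7]
LOAD 2  -> [0, -7, 12]
STORE 1 -> [0, -7]
DUP     -> [0, -7, -7]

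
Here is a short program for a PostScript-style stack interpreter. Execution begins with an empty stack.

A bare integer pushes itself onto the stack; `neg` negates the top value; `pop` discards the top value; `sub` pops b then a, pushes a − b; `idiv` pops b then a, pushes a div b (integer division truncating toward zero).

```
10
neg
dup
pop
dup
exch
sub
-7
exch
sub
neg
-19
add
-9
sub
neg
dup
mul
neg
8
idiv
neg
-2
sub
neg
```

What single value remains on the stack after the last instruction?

-3

10    10
neg   -10
dup   -10 -10
pop   -10
dup   -10 -10
exch  -10 -10
sub   0
-7    0 -7
exch  -7 0
sub   -7
neg   7
-19   7 -19
add   -12
-9    -12 -9
sub   -3
neg   3
dup   3 3
mul   9
neg   -9
8     -9 8
idiv  -1
neg   1
-2    1 -2
sub   3
neg   -3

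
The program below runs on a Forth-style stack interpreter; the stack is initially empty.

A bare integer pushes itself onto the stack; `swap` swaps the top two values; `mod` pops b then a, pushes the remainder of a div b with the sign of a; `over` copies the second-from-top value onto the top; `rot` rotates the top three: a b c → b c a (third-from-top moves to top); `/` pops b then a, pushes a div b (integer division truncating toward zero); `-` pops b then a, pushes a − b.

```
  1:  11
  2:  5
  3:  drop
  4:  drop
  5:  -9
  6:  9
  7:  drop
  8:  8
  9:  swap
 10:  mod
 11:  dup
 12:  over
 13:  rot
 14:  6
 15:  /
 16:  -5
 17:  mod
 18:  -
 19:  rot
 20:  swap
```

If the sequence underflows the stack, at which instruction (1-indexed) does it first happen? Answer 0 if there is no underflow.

11   -> 11
5    -> 11 5
drop -> 11
drop -> (empty)
-9   -> -9
9    -> -9 9
drop -> -9
8    -> -9 8
swap -> 8 -9
mod  -> 8
dup  -> 8 8
over -> 8 8 8
rot  -> 8 8 8
6    -> 8 8 8 6
/    -> 8 8 1
-5   -> 8 8 1 -5
mod  -> 8 8 1
-    -> 8 7
rot  — needs 3 operands, stack has 2 → underflow

19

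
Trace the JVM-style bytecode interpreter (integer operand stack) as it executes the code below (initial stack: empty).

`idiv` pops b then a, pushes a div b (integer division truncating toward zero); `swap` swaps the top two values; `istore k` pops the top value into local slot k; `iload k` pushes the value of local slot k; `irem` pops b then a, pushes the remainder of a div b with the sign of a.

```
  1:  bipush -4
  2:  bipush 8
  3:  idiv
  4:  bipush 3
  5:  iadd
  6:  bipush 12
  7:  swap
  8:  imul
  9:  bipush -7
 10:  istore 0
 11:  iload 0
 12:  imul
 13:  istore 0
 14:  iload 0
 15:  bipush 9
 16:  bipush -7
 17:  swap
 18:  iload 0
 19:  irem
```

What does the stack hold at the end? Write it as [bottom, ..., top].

[-252, -7, 9]

bipush -4 -> [-4]
bipush 8  -> [-4, 8]
idiv      -> [0]
bipush 3  -> [0, 3]
iadd      -> [3]
bipush 12 -> [3, 12]
swap      -> [12, 3]
imul      -> [36]
bipush -7 -> [36, -7]
istore 0  -> [36]
iload 0   -> [36, -7]
imul      -> [-252]
istore 0  -> []
iload 0   -> [-252]
bipush 9  -> [-252, 9]
bipush -7 -> [-252, 9, -7]
swap      -> [-252, -7, 9]
iload 0   -> [-252, -7, 9, -252]
irem      -> [-252, -7, 9]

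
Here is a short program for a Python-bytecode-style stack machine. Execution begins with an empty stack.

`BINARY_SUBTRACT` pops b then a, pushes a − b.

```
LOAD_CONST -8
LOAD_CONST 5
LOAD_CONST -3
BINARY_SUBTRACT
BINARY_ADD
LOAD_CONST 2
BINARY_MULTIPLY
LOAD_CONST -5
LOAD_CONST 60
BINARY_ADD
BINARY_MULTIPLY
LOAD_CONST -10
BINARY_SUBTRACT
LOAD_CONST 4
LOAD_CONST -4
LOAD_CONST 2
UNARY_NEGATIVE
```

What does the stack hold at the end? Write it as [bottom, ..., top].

LOAD_CONST -8   → -8
LOAD_CONST 5    → -8 5
LOAD_CONST -3   → -8 5 -3
BINARY_SUBTRACT → -8 8
BINARY_ADD      → 0
LOAD_CONST 2    → 0 2
BINARY_MULTIPLY → 0
LOAD_CONST -5   → 0 -5
LOAD_CONST 60   → 0 -5 60
BINARY_ADD      → 0 55
BINARY_MULTIPLY → 0
LOAD_CONST -10  → 0 -10
BINARY_SUBTRACT → 10
LOAD_CONST 4    → 10 4
LOAD_CONST -4   → 10 4 -4
LOAD_CONST 2    → 10 4 -4 2
UNARY_NEGATIVE  → 10 4 -4 -2

[10, 4, -4, -2]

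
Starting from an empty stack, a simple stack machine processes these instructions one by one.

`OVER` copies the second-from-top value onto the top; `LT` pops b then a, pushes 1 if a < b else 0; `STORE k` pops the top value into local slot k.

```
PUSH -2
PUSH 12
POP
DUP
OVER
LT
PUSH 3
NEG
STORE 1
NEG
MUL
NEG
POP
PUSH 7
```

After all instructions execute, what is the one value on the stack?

7

PUSH -2 → [-2]
PUSH 12 → [-2, 12]
POP     → [-2]
DUP     → [-2, -2]
OVER    → [-2, -2, -2]
LT      → [-2, 0]
PUSH 3  → [-2, 0, 3]
NEG     → [-2, 0, -3]
STORE 1 → [-2, 0]
NEG     → [-2, 0]
MUL     → [0]
NEG     → [0]
POP     → []
PUSH 7  → [7]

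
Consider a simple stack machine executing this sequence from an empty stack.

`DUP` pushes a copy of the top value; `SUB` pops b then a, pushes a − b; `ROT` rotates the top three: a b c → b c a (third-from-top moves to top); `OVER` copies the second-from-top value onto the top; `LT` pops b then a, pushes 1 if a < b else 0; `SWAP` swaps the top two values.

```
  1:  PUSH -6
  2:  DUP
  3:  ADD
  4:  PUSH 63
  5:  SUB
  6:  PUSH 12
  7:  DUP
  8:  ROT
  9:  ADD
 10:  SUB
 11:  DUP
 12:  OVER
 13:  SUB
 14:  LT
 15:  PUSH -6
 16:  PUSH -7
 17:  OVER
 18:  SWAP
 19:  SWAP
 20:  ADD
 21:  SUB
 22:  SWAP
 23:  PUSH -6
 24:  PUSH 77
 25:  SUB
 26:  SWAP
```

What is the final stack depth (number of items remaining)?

3

PUSH -6  -6
DUP      -6 -6
ADD      -12
PUSH 63  -12 63
SUB      -75
PUSH 12  -75 12
DUP      -75 12 12
ROT      12 12 -75
ADD      12 -63
SUB      75
DUP      75 75
OVER     75 75 75
SUB      75 0
LT       0
PUSH -6  0 -6
PUSH -7  0 -6 -7
OVER     0 -6 -7 -6
SWAP     0 -6 -6 -7
SWAP     0 -6 -7 -6
ADD      0 -6 -13
SUB      0 7
SWAP     7 0
PUSH -6  7 0 -6
PUSH 77  7 0 -6 77
SUB      7 0 -83
SWAP     7 -83 0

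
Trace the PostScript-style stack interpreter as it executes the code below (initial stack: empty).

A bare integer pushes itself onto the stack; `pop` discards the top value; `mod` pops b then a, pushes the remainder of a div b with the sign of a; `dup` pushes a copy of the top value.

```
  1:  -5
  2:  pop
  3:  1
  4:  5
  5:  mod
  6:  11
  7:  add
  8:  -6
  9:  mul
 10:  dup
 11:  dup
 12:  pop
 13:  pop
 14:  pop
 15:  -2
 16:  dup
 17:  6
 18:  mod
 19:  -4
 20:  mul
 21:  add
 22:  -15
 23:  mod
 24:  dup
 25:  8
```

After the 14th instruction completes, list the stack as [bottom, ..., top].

-5  -> [-5]
pop -> []
1   -> [1]
5   -> [1, 5]
mod -> [1]
11  -> [1, 11]
add -> [12]
-6  -> [12, -6]
mul -> [-72]
dup -> [-72, -72]
dup -> [-72, -72, -72]
pop -> [-72, -72]
pop -> [-72]
pop -> []

[]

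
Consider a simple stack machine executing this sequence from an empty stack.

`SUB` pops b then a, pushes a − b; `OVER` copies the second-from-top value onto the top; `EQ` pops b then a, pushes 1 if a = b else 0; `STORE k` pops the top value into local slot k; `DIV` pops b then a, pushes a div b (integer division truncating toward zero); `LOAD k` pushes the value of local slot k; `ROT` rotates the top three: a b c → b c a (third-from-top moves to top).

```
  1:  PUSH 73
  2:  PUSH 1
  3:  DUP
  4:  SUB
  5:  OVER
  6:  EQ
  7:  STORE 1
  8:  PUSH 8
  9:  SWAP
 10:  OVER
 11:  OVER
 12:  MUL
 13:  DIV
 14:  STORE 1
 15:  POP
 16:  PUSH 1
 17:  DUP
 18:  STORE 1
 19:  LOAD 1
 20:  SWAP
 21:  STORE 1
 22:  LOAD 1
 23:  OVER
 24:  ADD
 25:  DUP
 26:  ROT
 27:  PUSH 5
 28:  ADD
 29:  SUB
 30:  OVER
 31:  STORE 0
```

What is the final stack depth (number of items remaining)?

PUSH 73 : 73
PUSH 1  : 73 1
DUP     : 73 1 1
SUB     : 73 0
OVER    : 73 0 73
EQ      : 73 0
STORE 1 : 73
PUSH 8  : 73 8
SWAP    : 8 73
OVER    : 8 73 8
OVER    : 8 73 8 73
MUL     : 8 73 584
DIV     : 8 0
STORE 1 : 8
POP     : (empty)
PUSH 1  : 1
DUP     : 1 1
STORE 1 : 1
LOAD 1  : 1 1
SWAP    : 1 1
STORE 1 : 1
LOAD 1  : 1 1
OVER    : 1 1 1
ADD     : 1 2
DUP     : 1 2 2
ROT     : 2 2 1
PUSH 5  : 2 2 1 5
ADD     : 2 2 6
SUB     : 2 -4
OVER    : 2 -4 2
STORE 0 : 2 -4

2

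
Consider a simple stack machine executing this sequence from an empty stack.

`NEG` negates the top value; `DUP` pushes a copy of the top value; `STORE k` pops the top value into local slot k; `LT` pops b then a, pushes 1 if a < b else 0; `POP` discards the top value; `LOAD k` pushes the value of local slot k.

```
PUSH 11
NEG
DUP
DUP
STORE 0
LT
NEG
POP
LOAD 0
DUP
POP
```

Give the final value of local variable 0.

PUSH 11  11
NEG      -11
DUP      -11 -11
DUP      -11 -11 -11
STORE 0  -11 -11
LT       0
NEG      0
POP      (empty)
LOAD 0   -11
DUP      -11 -11
POP      -11

-11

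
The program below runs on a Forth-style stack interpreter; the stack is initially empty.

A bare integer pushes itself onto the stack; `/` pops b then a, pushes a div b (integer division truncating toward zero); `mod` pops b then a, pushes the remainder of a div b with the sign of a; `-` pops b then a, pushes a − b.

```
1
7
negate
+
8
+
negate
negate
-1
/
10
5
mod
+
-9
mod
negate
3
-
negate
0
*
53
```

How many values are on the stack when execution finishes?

2

1       1
7       1 7
negate  1 -7
+       -6
8       -6 8
+       2
negate  -2
negate  2
-1      2 -1
/       -2
10      -2 10
5       -2 10 5
mod     -2 0
+       -2
-9      -2 -9
mod     -2
negate  2
3       2 3
-       -1
negate  1
0       1 0
*       0
53      0 53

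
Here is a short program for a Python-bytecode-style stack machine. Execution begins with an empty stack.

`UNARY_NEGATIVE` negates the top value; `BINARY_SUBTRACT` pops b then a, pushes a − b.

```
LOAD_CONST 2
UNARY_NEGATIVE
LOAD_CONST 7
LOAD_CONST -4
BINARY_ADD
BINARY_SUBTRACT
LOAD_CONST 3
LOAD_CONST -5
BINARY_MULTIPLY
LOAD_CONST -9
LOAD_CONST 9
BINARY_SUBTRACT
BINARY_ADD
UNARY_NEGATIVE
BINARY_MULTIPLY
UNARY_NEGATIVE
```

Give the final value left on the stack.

165

LOAD_CONST 2    -> 2
UNARY_NEGATIVE  -> -2
LOAD_CONST 7    -> -2 7
LOAD_CONST -4   -> -2 7 -4
BINARY_ADD      -> -2 3
BINARY_SUBTRACT -> -5
LOAD_CONST 3    -> -5 3
LOAD_CONST -5   -> -5 3 -5
BINARY_MULTIPLY -> -5 -15
LOAD_CONST -9   -> -5 -15 -9
LOAD_CONST 9    -> -5 -15 -9 9
BINARY_SUBTRACT -> -5 -15 -18
BINARY_ADD      -> -5 -33
UNARY_NEGATIVE  -> -5 33
BINARY_MULTIPLY -> -165
UNARY_NEGATIVE  -> 165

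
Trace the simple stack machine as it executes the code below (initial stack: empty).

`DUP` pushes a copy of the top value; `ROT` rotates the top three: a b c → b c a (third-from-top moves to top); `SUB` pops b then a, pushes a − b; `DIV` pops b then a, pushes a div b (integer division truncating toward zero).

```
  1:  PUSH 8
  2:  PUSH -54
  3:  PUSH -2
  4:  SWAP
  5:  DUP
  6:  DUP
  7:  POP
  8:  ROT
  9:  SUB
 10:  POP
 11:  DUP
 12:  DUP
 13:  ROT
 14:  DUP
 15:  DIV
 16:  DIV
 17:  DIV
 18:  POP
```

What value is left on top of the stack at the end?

PUSH 8   → 8
PUSH -54 → 8 -54
PUSH -2  → 8 -54 -2
SWAP     → 8 -2 -54
DUP      → 8 -2 -54 -54
DUP      → 8 -2 -54 -54 -54
POP      → 8 -2 -54 -54
ROT      → 8 -54 -54 -2
SUB      → 8 -54 -52
POP      → 8 -54
DUP      → 8 -54 -54
DUP      → 8 -54 -54 -54
ROT      → 8 -54 -54 -54
DUP      → 8 -54 -54 -54 -54
DIV      → 8 -54 -54 1
DIV      → 8 -54 -54
DIV      → 8 1
POP      → 8

8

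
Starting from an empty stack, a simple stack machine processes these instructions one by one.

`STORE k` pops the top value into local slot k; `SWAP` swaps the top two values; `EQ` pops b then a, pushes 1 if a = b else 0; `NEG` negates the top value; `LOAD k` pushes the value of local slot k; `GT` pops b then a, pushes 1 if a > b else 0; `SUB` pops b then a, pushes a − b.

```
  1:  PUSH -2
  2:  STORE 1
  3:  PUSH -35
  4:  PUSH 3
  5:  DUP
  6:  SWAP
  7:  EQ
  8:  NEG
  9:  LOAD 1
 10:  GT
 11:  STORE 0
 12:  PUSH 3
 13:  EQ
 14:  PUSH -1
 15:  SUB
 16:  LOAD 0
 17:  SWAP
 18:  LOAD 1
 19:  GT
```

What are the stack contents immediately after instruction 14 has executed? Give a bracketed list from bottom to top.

PUSH -2   -2
STORE 1   (empty)
PUSH -35  -35
PUSH 3    -35 3
DUP       -35 3 3
SWAP      -35 3 3
EQ        -35 1
NEG       -35 -1
LOAD 1    -35 -1 -2
GT        -35 1
STORE 0   -35
PUSH 3    -35 3
EQ        0
PUSH -1   0 -1

[0, -1]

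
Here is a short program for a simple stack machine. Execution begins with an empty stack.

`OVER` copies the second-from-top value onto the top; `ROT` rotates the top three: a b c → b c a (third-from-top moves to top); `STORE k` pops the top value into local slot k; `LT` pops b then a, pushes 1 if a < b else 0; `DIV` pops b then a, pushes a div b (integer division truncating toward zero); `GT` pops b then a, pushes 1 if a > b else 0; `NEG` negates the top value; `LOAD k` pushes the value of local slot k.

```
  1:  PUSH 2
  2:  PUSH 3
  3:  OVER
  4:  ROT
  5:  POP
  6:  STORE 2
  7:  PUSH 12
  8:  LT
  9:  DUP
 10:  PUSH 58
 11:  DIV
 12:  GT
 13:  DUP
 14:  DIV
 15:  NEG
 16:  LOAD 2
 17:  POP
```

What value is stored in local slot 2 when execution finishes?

PUSH 2  → [2]
PUSH 3  → [2, 3]
OVER    → [2, 3, 2]
ROT     → [3, 2, 2]
POP     → [3, 2]
STORE 2 → [3]
PUSH 12 → [3, 12]
LT      → [1]
DUP     → [1, 1]
PUSH 58 → [1, 1, 58]
DIV     → [1, 0]
GT      → [1]
DUP     → [1, 1]
DIV     → [1]
NEG     → [-1]
LOAD 2  → [-1, 2]
POP     → [-1]

2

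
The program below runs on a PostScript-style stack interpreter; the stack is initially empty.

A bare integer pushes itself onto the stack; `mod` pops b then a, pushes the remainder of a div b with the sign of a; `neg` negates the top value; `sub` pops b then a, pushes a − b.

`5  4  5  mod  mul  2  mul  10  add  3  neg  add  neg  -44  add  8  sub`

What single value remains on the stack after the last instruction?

-99

5   : [5]
4   : [5, 4]
5   : [5, 4, 5]
mod : [5, 4]
mul : [20]
2   : [20, 2]
mul : [40]
10  : [40, 10]
add : [50]
3   : [50, 3]
neg : [50, -3]
add : [47]
neg : [-47]
-44 : [-47, -44]
add : [-91]
8   : [-91, 8]
sub : [-99]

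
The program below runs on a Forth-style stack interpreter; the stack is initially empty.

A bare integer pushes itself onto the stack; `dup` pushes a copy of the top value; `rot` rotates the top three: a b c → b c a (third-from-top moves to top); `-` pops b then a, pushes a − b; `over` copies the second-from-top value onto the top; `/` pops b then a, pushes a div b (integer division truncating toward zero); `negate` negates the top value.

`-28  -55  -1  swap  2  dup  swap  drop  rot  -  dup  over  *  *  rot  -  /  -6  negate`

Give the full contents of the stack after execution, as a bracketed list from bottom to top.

-28    -> -28
-55    -> -28 -55
-1     -> -28 -55 -1
swap   -> -28 -1 -55
2      -> -28 -1 -55 2
dup    -> -28 -1 -55 2 2
swap   -> -28 -1 -55 2 2
drop   -> -28 -1 -55 2
rot    -> -28 -55 2 -1
-      -> -28 -55 3
dup    -> -28 -55 3 3
over   -> -28 -55 3 3 3
*      -> -28 -55 3 9
*      -> -28 -55 27
rot    -> -55 27 -28
-      -> -55 55
/      -> -1
-6     -> -1 -6
negate -> -1 6

[-1, 6]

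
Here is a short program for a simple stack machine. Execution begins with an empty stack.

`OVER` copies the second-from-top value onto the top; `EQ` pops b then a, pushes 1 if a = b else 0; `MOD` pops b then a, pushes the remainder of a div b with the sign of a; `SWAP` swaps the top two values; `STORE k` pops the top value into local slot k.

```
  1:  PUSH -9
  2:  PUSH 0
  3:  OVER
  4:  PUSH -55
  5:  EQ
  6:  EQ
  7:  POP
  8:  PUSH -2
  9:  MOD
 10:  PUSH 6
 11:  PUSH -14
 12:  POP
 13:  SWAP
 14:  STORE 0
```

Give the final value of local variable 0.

PUSH -9  -> [-9]
PUSH 0   -> [-9, 0]
OVER     -> [-9, 0, -9]
PUSH -55 -> [-9, 0, -9, -55]
EQ       -> [-9, 0, 0]
EQ       -> [-9, 1]
POP      -> [-9]
PUSH -2  -> [-9, -2]
MOD      -> [-1]
PUSH 6   -> [-1, 6]
PUSH -14 -> [-1, 6, -14]
POP      -> [-1, 6]
SWAP     -> [6, -1]
STORE 0  -> [6]

-1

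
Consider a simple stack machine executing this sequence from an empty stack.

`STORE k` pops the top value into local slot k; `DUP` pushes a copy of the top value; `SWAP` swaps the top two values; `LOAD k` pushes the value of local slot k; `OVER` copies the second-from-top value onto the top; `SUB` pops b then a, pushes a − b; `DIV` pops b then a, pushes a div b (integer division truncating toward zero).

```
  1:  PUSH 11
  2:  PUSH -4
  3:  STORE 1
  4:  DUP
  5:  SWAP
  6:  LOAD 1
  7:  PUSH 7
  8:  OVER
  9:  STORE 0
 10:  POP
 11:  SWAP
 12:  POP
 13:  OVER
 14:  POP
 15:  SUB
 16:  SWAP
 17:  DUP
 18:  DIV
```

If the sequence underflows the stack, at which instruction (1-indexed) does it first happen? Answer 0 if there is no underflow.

16

PUSH 11  [11]
PUSH -4  [11, -4]
STORE 1  [11]
DUP      [11, 11]
SWAP     [11, 11]
LOAD 1   [11, 11, -4]
PUSH 7   [11, 11, -4, 7]
OVER     [11, 11, -4, 7, -4]
STORE 0  [11, 11, -4, 7]
POP      [11, 11, -4]
SWAP     [11, -4, 11]
POP      [11, -4]
OVER     [11, -4, 11]
POP      [11, -4]
SUB      [15]
SWAP  — needs 2 operands, stack has 1 → underflow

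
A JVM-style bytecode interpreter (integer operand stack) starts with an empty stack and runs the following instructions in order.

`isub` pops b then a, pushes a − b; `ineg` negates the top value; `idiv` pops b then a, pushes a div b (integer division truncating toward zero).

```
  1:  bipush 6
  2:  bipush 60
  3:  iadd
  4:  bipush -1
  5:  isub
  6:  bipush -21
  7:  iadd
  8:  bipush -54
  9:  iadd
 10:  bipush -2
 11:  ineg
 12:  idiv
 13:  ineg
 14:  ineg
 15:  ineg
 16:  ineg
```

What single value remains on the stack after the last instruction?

bipush 6   : 6
bipush 60  : 6 60
iadd       : 66
bipush -1  : 66 -1
isub       : 67
bipush -21 : 67 -21
iadd       : 46
bipush -54 : 46 -54
iadd       : -8
bipush -2  : -8 -2
ineg       : -8 2
idiv       : -4
ineg       : 4
ineg       : -4
ineg       : 4
ineg       : -4

-4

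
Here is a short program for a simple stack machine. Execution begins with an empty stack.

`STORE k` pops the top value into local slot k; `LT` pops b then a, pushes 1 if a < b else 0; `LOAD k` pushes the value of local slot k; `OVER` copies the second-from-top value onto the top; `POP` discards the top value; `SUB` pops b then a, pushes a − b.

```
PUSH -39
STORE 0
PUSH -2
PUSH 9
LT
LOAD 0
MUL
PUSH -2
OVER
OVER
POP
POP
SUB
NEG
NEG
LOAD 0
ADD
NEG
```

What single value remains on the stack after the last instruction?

76

PUSH -39 -> [-39]
STORE 0  -> []
PUSH -2  -> [-2]
PUSH 9   -> [-2, 9]
LT       -> [1]
LOAD 0   -> [1, -39]
MUL      -> [-39]
PUSH -2  -> [-39, -2]
OVER     -> [-39, -2, -39]
OVER     -> [-39, -2, -39, -2]
POP      -> [-39, -2, -39]
POP      -> [-39, -2]
SUB      -> [-37]
NEG      -> [37]
NEG      -> [-37]
LOAD 0   -> [-37, -39]
ADD      -> [-76]
NEG      -> [76]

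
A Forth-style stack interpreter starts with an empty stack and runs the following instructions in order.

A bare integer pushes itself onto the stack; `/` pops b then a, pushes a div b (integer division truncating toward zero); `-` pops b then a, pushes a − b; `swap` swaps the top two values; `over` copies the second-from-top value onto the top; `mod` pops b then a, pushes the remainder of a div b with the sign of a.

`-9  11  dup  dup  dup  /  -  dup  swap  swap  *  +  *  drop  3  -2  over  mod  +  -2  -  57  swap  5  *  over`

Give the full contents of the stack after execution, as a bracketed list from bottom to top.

[57, 15, 57]

-9   → -9
11   → -9 11
dup  → -9 11 11
dup  → -9 11 11 11
dup  → -9 11 11 11 11
/    → -9 11 11 1
-    → -9 11 10
dup  → -9 11 10 10
swap → -9 11 10 10
swap → -9 11 10 10
*    → -9 11 100
+    → -9 111
*    → -999
drop → (empty)
3    → 3
-2   → 3 -2
over → 3 -2 3
mod  → 3 -2
+    → 1
-2   → 1 -2
-    → 3
57   → 3 57
swap → 57 3
5    → 57 3 5
*    → 57 15
over → 57 15 57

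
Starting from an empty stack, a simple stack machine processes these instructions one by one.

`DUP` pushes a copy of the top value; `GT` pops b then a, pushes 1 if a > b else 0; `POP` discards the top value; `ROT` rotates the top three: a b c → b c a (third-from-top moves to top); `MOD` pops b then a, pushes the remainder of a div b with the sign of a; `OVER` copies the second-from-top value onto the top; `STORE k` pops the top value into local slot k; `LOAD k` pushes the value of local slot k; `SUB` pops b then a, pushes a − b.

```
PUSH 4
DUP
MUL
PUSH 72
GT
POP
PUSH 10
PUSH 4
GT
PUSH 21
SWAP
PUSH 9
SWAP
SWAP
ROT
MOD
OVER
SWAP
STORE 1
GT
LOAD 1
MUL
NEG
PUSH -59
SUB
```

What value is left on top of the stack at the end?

PUSH 4   -> 4
DUP      -> 4 4
MUL      -> 16
PUSH 72  -> 16 72
GT       -> 0
POP      -> (empty)
PUSH 10  -> 10
PUSH 4   -> 10 4
GT       -> 1
PUSH 21  -> 1 21
SWAP     -> 21 1
PUSH 9   -> 21 1 9
SWAP     -> 21 9 1
SWAP     -> 21 1 9
ROT      -> 1 9 21
MOD      -> 1 9
OVER     -> 1 9 1
SWAP     -> 1 1 9
STORE 1  -> 1 1
GT       -> 0
LOAD 1   -> 0 9
MUL      -> 0
NEG      -> 0
PUSH -59 -> 0 -59
SUB      -> 59

59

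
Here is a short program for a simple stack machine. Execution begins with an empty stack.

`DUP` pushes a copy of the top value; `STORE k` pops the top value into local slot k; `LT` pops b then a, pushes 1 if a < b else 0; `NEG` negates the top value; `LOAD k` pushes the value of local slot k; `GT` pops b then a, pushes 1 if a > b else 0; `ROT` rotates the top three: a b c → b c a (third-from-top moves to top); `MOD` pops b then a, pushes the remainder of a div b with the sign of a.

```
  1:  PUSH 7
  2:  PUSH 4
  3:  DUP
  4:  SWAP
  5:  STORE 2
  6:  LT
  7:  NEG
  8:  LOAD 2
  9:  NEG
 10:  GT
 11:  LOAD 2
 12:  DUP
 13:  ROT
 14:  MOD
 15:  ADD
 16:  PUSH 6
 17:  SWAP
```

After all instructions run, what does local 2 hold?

PUSH 7  -> [7]
PUSH 4  -> [7, 4]
DUP     -> [7, 4, 4]
SWAP    -> [7, 4, 4]
STORE 2 -> [7, 4]
LT      -> [0]
NEG     -> [0]
LOAD 2  -> [0, 4]
NEG     -> [0, -4]
GT      -> [1]
LOAD 2  -> [1, 4]
DUP     -> [1, 4, 4]
ROT     -> [4, 4, 1]
MOD     -> [4, 0]
ADD     -> [4]
PUSH 6  -> [4, 6]
SWAP    -> [6, 4]

4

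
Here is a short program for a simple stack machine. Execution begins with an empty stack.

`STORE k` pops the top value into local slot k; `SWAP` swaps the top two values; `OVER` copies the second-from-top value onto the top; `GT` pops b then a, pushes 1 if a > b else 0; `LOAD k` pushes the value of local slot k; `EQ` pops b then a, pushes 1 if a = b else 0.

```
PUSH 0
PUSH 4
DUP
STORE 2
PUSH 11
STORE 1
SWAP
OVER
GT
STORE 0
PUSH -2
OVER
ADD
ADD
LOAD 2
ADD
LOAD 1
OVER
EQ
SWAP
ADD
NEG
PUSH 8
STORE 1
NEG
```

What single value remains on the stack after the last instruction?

10

PUSH 0  -> 0
PUSH 4  -> 0 4
DUP     -> 0 4 4
STORE 2 -> 0 4
PUSH 11 -> 0 4 11
STORE 1 -> 0 4
SWAP    -> 4 0
OVER    -> 4 0 4
GT      -> 4 0
STORE 0 -> 4
PUSH -2 -> 4 -2
OVER    -> 4 -2 4
ADD     -> 4 2
ADD     -> 6
LOAD 2  -> 6 4
ADD     -> 10
LOAD 1  -> 10 11
OVER    -> 10 11 10
EQ      -> 10 0
SWAP    -> 0 10
ADD     -> 10
NEG     -> -10
PUSH 8  -> -10 8
STORE 1 -> -10
NEG     -> 10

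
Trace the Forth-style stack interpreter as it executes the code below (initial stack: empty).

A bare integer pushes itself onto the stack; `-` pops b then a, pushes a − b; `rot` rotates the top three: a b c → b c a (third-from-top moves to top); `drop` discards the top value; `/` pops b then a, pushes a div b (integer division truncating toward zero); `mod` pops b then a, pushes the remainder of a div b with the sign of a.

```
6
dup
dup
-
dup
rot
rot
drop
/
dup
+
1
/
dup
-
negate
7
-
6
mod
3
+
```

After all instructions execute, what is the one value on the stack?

6      -> [6]
dup    -> [6, 6]
dup    -> [6, 6, 6]
-      -> [6, 0]
dup    -> [6, 0, 0]
rot    -> [0, 0, 6]
rot    -> [0, 6, 0]
drop   -> [0, 6]
/      -> [0]
dup    -> [0, 0]
+      -> [0]
1      -> [0, 1]
/      -> [0]
dup    -> [0, 0]
-      -> [0]
negate -> [0]
7      -> [0, 7]
-      -> [-7]
6      -> [-7, 6]
mod    -> [-1]
3      -> [-1, 3]
+      -> [2]

2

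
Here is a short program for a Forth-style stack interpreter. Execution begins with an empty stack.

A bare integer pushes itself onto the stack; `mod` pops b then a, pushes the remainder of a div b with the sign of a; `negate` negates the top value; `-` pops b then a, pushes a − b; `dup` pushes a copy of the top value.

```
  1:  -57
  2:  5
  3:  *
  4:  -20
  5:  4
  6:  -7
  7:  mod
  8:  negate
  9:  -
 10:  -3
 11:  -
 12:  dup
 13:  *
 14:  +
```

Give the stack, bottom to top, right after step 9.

[-285, -16]

-57    : [-57]
5      : [-57, 5]
*      : [-285]
-20    : [-285, -20]
4      : [-285, -20, 4]
-7     : [-285, -20, 4, -7]
mod    : [-285, -20, 4]
negate : [-285, -20, -4]
-      : [-285, -16]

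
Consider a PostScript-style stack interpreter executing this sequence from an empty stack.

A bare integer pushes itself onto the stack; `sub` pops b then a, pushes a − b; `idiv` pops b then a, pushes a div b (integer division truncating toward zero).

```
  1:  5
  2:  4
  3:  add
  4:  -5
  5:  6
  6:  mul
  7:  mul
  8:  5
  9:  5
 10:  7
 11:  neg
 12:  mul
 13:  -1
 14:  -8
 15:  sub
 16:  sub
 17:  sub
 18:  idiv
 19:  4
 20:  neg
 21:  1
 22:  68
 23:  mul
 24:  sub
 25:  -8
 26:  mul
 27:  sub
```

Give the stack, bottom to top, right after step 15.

[-270, 5, -35, 7]

5    [5]
4    [5, 4]
add  [9]
-5   [9, -5]
6    [9, -5, 6]
mul  [9, -30]
mul  [-270]
5    [-270, 5]
5    [-270, 5, 5]
7    [-270, 5, 5, 7]
neg  [-270, 5, 5, -7]
mul  [-270, 5, -35]
-1   [-270, 5, -35, -1]
-8   [-270, 5, -35, -1, -8]
sub  [-270, 5, -35, 7]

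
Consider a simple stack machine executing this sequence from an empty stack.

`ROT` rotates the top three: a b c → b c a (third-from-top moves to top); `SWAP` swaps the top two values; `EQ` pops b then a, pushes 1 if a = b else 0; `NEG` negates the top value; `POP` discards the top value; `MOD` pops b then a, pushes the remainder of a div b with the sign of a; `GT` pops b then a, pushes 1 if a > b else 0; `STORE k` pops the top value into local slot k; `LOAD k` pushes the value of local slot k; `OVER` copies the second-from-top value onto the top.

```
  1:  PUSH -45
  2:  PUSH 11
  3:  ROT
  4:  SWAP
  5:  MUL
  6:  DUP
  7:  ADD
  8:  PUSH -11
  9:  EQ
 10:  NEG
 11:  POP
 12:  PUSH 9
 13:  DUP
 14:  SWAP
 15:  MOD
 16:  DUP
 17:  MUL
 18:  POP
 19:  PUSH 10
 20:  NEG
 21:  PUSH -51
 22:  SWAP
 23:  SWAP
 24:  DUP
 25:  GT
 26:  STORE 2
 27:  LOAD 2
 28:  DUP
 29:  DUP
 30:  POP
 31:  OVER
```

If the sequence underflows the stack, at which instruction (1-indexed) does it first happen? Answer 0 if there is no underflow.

PUSH -45 → -45
PUSH 11  → -45 11
ROT  — needs 3 operands, stack has 2 → underflow

3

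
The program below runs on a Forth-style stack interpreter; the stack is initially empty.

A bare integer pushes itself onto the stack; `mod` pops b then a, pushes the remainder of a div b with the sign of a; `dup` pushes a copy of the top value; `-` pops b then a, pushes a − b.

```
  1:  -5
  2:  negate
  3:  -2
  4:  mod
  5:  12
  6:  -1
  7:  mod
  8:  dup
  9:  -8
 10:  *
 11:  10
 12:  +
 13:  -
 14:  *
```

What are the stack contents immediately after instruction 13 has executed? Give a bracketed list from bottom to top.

[1, -10]

-5     -> -5
negate -> 5
-2     -> 5 -2
mod    -> 1
12     -> 1 12
-1     -> 1 12 -1
mod    -> 1 0
dup    -> 1 0 0
-8     -> 1 0 0 -8
*      -> 1 0 0
10     -> 1 0 0 10
+      -> 1 0 10
-      -> 1 -10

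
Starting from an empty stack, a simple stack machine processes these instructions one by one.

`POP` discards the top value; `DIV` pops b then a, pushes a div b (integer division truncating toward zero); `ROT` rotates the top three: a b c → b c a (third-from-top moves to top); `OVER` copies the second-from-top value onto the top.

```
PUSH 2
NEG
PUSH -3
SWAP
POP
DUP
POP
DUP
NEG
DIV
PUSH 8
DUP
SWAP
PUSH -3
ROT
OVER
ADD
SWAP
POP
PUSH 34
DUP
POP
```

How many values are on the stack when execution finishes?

PUSH 2   2
NEG      -2
PUSH -3  -2 -3
SWAP     -3 -2
POP      -3
DUP      -3 -3
POP      -3
DUP      -3 -3
NEG      -3 3
DIV      -1
PUSH 8   -1 8
DUP      -1 8 8
SWAP     -1 8 8
PUSH -3  -1 8 8 -3
ROT      -1 8 -3 8
OVER     -1 8 -3 8 -3
ADD      -1 8 -3 5
SWAP     -1 8 5 -3
POP      -1 8 5
PUSH 34  -1 8 5 34
DUP      -1 8 5 34 34
POP      -1 8 5 34

4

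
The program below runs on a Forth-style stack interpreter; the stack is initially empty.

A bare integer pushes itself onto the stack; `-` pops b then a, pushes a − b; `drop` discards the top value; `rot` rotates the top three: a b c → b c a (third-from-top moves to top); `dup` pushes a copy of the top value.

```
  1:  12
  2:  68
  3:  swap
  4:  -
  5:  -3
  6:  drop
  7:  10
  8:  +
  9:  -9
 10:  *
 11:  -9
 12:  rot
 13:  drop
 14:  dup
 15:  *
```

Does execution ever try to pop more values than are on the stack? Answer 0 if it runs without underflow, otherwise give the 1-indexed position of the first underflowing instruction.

12   → [12]
68   → [12, 68]
swap → [68, 12]
-    → [56]
-3   → [56, -3]
drop → [56]
10   → [56, 10]
+    → [66]
-9   → [66, -9]
*    → [-594]
-9   → [-594, -9]
rot  — needs 3 operands, stack has 2 → underflow

12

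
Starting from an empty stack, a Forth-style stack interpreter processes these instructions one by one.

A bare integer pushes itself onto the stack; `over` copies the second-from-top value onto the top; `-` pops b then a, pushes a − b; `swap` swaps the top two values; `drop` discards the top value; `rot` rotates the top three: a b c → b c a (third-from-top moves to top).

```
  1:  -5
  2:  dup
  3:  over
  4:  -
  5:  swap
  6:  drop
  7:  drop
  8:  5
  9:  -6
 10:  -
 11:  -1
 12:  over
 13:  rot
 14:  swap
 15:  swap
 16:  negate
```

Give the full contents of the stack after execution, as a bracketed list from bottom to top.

[-1, 11, -11]

-5     : [-5]
dup    : [-5, -5]
over   : [-5, -5, -5]
-      : [-5, 0]
swap   : [0, -5]
drop   : [0]
drop   : []
5      : [5]
-6     : [5, -6]
-      : [11]
-1     : [11, -1]
over   : [11, -1, 11]
rot    : [-1, 11, 11]
swap   : [-1, 11, 11]
swap   : [-1, 11, 11]
negate : [-1, 11, -11]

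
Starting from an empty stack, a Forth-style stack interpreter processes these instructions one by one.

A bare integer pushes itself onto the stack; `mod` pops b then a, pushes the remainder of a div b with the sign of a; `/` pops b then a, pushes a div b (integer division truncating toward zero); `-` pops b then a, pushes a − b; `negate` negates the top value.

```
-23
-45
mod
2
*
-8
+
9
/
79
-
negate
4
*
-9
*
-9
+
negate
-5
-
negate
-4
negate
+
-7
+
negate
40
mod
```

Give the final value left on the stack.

-23    -> [-23]
-45    -> [-23, -45]
mod    -> [-23]
2      -> [-23, 2]
*      -> [-46]
-8     -> [-46, -8]
+      -> [-54]
9      -> [-54, 9]
/      -> [-6]
79     -> [-6, 79]
-      -> [-85]
negate -> [85]
4      -> [85, 4]
*      -> [340]
-9     -> [340, -9]
*      -> [-3060]
-9     -> [-3060, -9]
+      -> [-3069]
negate -> [3069]
-5     -> [3069, -5]
-      -> [3074]
negate -> [-3074]
-4     -> [-3074, -4]
negate -> [-3074, 4]
+      -> [-3070]
-7     -> [-3070, -7]
+      -> [-3077]
negate -> [3077]
40     -> [3077, 40]
mod    -> [37]

37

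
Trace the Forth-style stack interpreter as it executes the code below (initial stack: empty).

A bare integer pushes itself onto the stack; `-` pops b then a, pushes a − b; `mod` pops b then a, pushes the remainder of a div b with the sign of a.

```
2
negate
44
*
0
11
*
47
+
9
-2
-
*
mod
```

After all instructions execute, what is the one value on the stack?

-88

2      → [2]
negate → [-2]
44     → [-2, 44]
*      → [-88]
0      → [-88, 0]
11     → [-88, 0, 11]
*      → [-88, 0]
47     → [-88, 0, 47]
+      → [-88, 47]
9      → [-88, 47, 9]
-2     → [-88, 47, 9, -2]
-      → [-88, 47, 11]
*      → [-88, 517]
mod    → [-88]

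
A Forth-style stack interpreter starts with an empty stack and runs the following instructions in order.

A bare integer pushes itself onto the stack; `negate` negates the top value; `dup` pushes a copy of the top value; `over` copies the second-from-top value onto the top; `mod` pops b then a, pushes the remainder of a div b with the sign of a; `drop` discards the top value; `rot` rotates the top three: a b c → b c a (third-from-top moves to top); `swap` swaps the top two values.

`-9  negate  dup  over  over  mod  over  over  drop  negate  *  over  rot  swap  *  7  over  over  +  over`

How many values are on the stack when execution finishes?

6

-9     -> -9
negate -> 9
dup    -> 9 9
over   -> 9 9 9
over   -> 9 9 9 9
mod    -> 9 9 0
over   -> 9 9 0 9
over   -> 9 9 0 9 0
drop   -> 9 9 0 9
negate -> 9 9 0 -9
*      -> 9 9 0
over   -> 9 9 0 9
rot    -> 9 0 9 9
swap   -> 9 0 9 9
*      -> 9 0 81
7      -> 9 0 81 7
over   -> 9 0 81 7 81
over   -> 9 0 81 7 81 7
+      -> 9 0 81 7 88
over   -> 9 0 81 7 88 7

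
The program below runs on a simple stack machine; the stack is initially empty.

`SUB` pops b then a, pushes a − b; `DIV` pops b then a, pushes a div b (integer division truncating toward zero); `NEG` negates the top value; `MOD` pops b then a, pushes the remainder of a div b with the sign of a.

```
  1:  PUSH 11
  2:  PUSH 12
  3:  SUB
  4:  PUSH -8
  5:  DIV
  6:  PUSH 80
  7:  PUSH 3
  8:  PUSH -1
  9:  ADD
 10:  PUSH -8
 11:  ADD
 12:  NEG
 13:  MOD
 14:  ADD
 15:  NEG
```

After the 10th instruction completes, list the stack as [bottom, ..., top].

[0, 80, 2, -8]

PUSH 11 → 11
PUSH 12 → 11 12
SUB     → -1
PUSH -8 → -1 -8
DIV     → 0
PUSH 80 → 0 80
PUSH 3  → 0 80 3
PUSH -1 → 0 80 3 -1
ADD     → 0 80 2
PUSH -8 → 0 80 2 -8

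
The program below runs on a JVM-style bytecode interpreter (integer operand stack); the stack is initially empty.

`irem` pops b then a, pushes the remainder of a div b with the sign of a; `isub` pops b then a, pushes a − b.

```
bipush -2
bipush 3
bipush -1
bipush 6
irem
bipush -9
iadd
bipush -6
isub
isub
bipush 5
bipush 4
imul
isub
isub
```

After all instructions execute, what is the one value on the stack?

11

bipush -2 -> [-2]
bipush 3  -> [-2, 3]
bipush -1 -> [-2, 3, -1]
bipush 6  -> [-2, 3, -1, 6]
irem      -> [-2, 3, -1]
bipush -9 -> [-2, 3, -1, -9]
iadd      -> [-2, 3, -10]
bipush -6 -> [-2, 3, -10, -6]
isub      -> [-2, 3, -4]
isub      -> [-2, 7]
bipush 5  -> [-2, 7, 5]
bipush 4  -> [-2, 7, 5, 4]
imul      -> [-2, 7, 20]
isub      -> [-2, -13]
isub      -> [11]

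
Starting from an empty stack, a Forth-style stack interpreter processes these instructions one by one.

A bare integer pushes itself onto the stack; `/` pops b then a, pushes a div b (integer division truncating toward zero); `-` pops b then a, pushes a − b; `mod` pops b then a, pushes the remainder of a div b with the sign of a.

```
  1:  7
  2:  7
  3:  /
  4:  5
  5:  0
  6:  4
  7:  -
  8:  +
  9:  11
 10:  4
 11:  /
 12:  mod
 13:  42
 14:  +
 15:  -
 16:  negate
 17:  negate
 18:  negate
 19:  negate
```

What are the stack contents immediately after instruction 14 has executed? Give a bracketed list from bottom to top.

[1, 43]

7   : 7
7   : 7 7
/   : 1
5   : 1 5
0   : 1 5 0
4   : 1 5 0 4
-   : 1 5 -4
+   : 1 1
11  : 1 1 11
4   : 1 1 11 4
/   : 1 1 2
mod : 1 1
42  : 1 1 42
+   : 1 43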